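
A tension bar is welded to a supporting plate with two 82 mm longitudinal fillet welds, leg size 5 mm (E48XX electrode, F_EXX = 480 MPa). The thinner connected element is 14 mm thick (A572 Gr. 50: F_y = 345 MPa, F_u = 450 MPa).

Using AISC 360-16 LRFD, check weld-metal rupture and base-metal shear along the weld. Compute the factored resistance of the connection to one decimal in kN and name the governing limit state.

125.2 kN (weld metal governs)

Weld metal: throat = 0.707×5 = 3.535 mm, L = 2×82 = 164 mm. φR_n = 0.75 × 0.6 × 480 × 3.535 × 164 = 125.2 kN.
Base metal shear (14 mm plate): yield φR_n = 1.0×0.6×345×14×164 = 475.3 kN; rupture φR_n = 0.75×0.6×450×14×164 = 464.9 kN; take 464.9 kN (rupture).
Governing: min(125.2, 464.9) = 125.2 kN → weld metal.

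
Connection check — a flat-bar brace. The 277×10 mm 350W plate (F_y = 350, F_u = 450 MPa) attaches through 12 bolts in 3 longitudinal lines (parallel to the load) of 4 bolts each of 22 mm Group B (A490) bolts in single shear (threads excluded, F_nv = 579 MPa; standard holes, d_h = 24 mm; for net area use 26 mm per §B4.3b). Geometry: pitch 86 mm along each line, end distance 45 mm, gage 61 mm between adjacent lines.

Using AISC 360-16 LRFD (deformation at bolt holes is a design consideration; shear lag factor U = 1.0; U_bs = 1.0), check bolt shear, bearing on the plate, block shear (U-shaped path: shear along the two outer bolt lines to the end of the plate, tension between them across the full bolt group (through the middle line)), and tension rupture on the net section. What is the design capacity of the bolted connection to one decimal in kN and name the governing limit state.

671.6 kN (net-section rupture governs)

Bolt shear: A_b = π(22)²/4 = 380.13 mm². φR_n = 0.75 × 579 × 380.13 × 12 × 1 = 1980.9 kN.
Bearing (10 mm plate, F_u = 450 MPa): end bolts L_c = 45 − 24/2 = 33, R_n = min(1.2×33×10×450, 2.4×22×10×450) = 178.2 kN/bolt; interior L_c = 86 − 24 = 62, R_n = 237.6 kN/bolt. φR_n = 0.75 × (3×178.2 + 9×237.6) = 2004.8 kN.
Block shear: shear path 2×[45+3×86] = 2×303 mm, A_gv = 6060, A_nv = 2×(303 − 3.5×26)×10 = 4240 mm²; tension across gage: (122 − 2×26)×10 = 700 mm². R_n = min(0.6×450×4240, 0.6×350×6060) + 1.0×450×700 = min(1144.8, 1272.6) + 315 = 1459.8 kN. φR_n = 0.75 × 1459.8 = 1094.9 kN.
Tension rupture (net): A_n = (277 − 3×26)×10 = 1990 mm² (U = 1.0, A_e = A_n). φR_n = 0.75 × 450 × 1990 = 671.6 kN.
Governing: min(1980.9, 2004.8, 1094.9, 671.6) = 671.6 kN → net-section rupture.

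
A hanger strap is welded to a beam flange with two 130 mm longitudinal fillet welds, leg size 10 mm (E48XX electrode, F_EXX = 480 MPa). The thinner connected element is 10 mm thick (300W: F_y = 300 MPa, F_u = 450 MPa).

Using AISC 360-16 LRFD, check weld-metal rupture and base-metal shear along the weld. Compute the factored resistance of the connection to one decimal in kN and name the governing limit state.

Weld metal: throat = 0.707×10 = 7.07 mm, L = 2×130 = 260 mm. φR_n = 0.75 × 0.6 × 480 × 7.07 × 260 = 397.1 kN.
Base metal shear (10 mm plate): yield φR_n = 1.0×0.6×300×10×260 = 468.0 kN; rupture φR_n = 0.75×0.6×450×10×260 = 526.5 kN; take 468.0 kN (yield).
Governing: min(397.1, 468.0) = 397.1 kN → weld metal.

397.1 kN (weld metal governs)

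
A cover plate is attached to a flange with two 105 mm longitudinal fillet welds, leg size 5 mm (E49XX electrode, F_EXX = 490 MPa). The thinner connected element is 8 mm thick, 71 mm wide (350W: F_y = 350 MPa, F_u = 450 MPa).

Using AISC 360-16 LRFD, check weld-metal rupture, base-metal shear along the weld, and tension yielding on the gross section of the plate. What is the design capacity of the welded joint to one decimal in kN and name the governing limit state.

Weld metal: throat = 0.707×5 = 3.535 mm, L = 2×105 = 210 mm. φR_n = 0.75 × 0.6 × 490 × 3.535 × 210 = 163.7 kN.
Base metal shear (8 mm plate): yield φR_n = 1.0×0.6×350×8×210 = 352.8 kN; rupture φR_n = 0.75×0.6×450×8×210 = 340.2 kN; take 340.2 kN (rupture).
Tension yield (gross): A_g = 71×8 = 568 mm². φR_n = 0.90 × 350 × 568 = 178.9 kN.
Governing: min(163.7, 340.2, 178.9) = 163.7 kN → weld metal.

163.7 kN (weld metal governs)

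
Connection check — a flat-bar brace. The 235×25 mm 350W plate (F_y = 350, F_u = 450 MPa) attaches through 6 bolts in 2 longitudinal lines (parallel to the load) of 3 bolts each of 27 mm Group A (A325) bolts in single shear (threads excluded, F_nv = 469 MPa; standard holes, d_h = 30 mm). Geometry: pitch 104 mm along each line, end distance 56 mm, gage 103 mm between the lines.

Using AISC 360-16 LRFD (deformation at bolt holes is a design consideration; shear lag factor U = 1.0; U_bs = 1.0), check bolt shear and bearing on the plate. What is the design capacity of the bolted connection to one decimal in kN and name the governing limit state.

Bolt shear: A_b = π(27)²/4 = 572.56 mm². φR_n = 0.75 × 469 × 572.56 × 6 × 1 = 1208.4 kN.
Bearing (25 mm plate, F_u = 450 MPa): end bolts L_c = 56 − 30/2 = 41, R_n = min(1.2×41×25×450, 2.4×27×25×450) = 553.5 kN/bolt; interior L_c = 104 − 30 = 74, R_n = 729 kN/bolt. φR_n = 0.75 × (2×553.5 + 4×729) = 3017.3 kN.
Governing: min(1208.4, 3017.3) = 1208.4 kN → bolt shear.

1208.4 kN (bolt shear governs)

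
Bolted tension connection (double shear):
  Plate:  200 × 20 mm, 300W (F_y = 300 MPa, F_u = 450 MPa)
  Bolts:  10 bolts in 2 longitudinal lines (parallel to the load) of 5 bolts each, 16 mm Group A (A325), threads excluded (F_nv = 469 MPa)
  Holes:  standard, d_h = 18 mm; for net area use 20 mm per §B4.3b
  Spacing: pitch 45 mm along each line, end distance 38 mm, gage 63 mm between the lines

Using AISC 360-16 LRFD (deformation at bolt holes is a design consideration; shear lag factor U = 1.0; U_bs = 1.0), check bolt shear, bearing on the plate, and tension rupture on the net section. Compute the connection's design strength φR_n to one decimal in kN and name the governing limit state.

Bolt shear: A_b = π(16)²/4 = 201.06 mm². φR_n = 0.75 × 469 × 201.06 × 10 × 2 = 1414.5 kN.
Bearing (20 mm plate, F_u = 450 MPa): end bolts L_c = 38 − 18/2 = 29, R_n = min(1.2×29×20×450, 2.4×16×20×450) = 313.2 kN/bolt; interior L_c = 45 − 18 = 27, R_n = 291.6 kN/bolt. φR_n = 0.75 × (2×313.2 + 8×291.6) = 2219.4 kN.
Tension rupture (net): A_n = (200 − 2×20)×20 = 3200 mm² (U = 1.0, A_e = A_n). φR_n = 0.75 × 450 × 3200 = 1080.0 kN.
Governing: min(1414.5, 2219.4, 1080.0) = 1080.0 kN → net-section rupture.

1080.0 kN (net-section rupture governs)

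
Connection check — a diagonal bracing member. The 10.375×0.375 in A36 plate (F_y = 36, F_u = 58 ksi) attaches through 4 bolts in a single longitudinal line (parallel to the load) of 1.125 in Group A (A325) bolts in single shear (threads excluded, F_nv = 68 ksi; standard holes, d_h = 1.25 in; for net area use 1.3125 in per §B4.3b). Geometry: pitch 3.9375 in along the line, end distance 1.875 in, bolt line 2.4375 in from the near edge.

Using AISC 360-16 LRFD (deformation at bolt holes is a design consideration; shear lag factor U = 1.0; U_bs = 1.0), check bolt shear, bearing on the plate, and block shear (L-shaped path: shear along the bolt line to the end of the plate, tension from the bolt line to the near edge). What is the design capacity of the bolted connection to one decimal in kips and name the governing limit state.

Bolt shear: A_b = π(1.125)²/4 = 0.99402 in². φR_n = 0.75 × 68 × 0.99402 × 4 × 1 = 202.8 kips.
Bearing (0.375 in plate, F_u = 58 ksi): end bolts L_c = 1.875 − 1.25/2 = 1.25, R_n = min(1.2×1.25×0.375×58, 2.4×1.125×0.375×58) = 32.625 kips/bolt; interior L_c = 3.9375 − 1.25 = 2.6875, R_n = 58.725 kips/bolt. φR_n = 0.75 × (1×32.625 + 3×58.725) = 156.6 kips.
Block shear: shear path 1×[1.875+3×3.9375] = 1×13.6875 in, A_gv = 5.1328, A_nv = 1×(13.6875 − 3.5×1.3125)×0.375 = 3.4102 in²; tension to near edge: (2.4375 − 0.5×1.3125)×0.375 = 0.66797 in². R_n = min(0.6×58×3.4102, 0.6×36×5.1328) + 1.0×58×0.66797 = min(118.67, 110.87) + 38.742 = 149.61 kips. φR_n = 0.75 × 149.61 = 112.2 kips.
Governing: min(202.8, 156.6, 112.2) = 112.2 kips → block shear.

112.2 kips (block shear governs)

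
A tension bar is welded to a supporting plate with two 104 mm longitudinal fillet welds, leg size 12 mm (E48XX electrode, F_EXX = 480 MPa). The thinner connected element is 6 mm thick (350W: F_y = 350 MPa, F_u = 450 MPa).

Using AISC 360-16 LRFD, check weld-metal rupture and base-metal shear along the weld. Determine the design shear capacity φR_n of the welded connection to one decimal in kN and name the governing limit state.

252.7 kN (base-metal shear governs)

Weld metal: throat = 0.707×12 = 8.484 mm, L = 2×104 = 208 mm. φR_n = 0.75 × 0.6 × 480 × 8.484 × 208 = 381.2 kN.
Base metal shear (6 mm plate): yield φR_n = 1.0×0.6×350×6×208 = 262.1 kN; rupture φR_n = 0.75×0.6×450×6×208 = 252.7 kN; take 252.7 kN (rupture).
Governing: min(381.2, 252.7) = 252.7 kN → base-metal shear.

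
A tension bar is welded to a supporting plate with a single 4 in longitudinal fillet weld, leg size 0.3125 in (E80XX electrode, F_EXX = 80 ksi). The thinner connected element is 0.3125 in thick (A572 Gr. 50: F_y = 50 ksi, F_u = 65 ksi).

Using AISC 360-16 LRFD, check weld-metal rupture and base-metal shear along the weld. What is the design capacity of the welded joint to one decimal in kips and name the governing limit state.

Weld metal: throat = 0.707×0.3125 = 0.22094 in, L = 4 in. φR_n = 0.75 × 0.6 × 80 × 0.22094 × 4 = 31.8 kips.
Base metal shear (0.3125 in plate): yield φR_n = 1.0×0.6×50×0.3125×4 = 37.5 kips; rupture φR_n = 0.75×0.6×65×0.3125×4 = 36.6 kips; take 36.6 kips (rupture).
Governing: min(31.8, 36.6) = 31.8 kips → weld metal.

31.8 kips (weld metal governs)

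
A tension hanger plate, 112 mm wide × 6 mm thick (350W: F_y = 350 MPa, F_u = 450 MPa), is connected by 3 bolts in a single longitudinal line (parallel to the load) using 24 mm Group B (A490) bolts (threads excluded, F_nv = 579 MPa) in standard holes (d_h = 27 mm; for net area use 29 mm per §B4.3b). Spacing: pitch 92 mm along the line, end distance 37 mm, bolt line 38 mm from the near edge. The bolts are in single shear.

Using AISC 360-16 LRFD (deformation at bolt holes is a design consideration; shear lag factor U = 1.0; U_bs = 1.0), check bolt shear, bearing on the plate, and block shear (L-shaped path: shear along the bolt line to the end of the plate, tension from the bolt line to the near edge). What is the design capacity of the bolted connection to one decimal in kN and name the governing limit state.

Bolt shear: A_b = π(24)²/4 = 452.39 mm². φR_n = 0.75 × 579 × 452.39 × 3 × 1 = 589.4 kN.
Bearing (6 mm plate, F_u = 450 MPa): end bolts L_c = 37 − 27/2 = 23.5, R_n = min(1.2×23.5×6×450, 2.4×24×6×450) = 76.14 kN/bolt; interior L_c = 92 − 27 = 65, R_n = 155.52 kN/bolt. φR_n = 0.75 × (1×76.14 + 2×155.52) = 290.4 kN.
Block shear: shear path 1×[37+2×92] = 1×221 mm, A_gv = 1326, A_nv = 1×(221 − 2.5×29)×6 = 891 mm²; tension to near edge: (38 − 0.5×29)×6 = 141 mm². R_n = min(0.6×450×891, 0.6×350×1326) + 1.0×450×141 = min(240.57, 278.46) + 63.45 = 304.02 kN. φR_n = 0.75 × 304.02 = 228.0 kN.
Governing: min(589.4, 290.4, 228.0) = 228.0 kN → block shear.

228.0 kN (block shear governs)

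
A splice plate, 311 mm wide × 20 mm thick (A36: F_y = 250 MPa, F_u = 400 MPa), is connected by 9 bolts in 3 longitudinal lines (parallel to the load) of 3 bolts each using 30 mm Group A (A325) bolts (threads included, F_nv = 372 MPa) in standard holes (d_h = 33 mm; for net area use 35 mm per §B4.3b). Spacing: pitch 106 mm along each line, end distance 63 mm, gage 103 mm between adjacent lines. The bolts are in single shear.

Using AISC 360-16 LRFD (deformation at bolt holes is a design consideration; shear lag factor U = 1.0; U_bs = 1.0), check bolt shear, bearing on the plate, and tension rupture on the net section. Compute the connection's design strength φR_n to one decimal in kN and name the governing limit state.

Bolt shear: A_b = π(30)²/4 = 706.86 mm². φR_n = 0.75 × 372 × 706.86 × 9 × 1 = 1774.9 kN.
Bearing (20 mm plate, F_u = 400 MPa): end bolts L_c = 63 − 33/2 = 46.5, R_n = min(1.2×46.5×20×400, 2.4×30×20×400) = 446.4 kN/bolt; interior L_c = 106 − 33 = 73, R_n = 576 kN/bolt. φR_n = 0.75 × (3×446.4 + 6×576) = 3596.4 kN.
Tension rupture (net): A_n = (311 − 3×35)×20 = 4120 mm² (U = 1.0, A_e = A_n). φR_n = 0.75 × 400 × 4120 = 1236.0 kN.
Governing: min(1774.9, 3596.4, 1236.0) = 1236.0 kN → net-section rupture.

1236.0 kN (net-section rupture governs)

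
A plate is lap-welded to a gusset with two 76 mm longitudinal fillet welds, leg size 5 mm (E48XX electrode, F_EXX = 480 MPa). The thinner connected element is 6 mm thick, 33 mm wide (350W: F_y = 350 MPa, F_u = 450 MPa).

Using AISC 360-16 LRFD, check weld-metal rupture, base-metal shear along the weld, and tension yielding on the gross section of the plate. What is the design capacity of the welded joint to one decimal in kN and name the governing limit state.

Weld metal: throat = 0.707×5 = 3.535 mm, L = 2×76 = 152 mm. φR_n = 0.75 × 0.6 × 480 × 3.535 × 152 = 116.1 kN.
Base metal shear (6 mm plate): yield φR_n = 1.0×0.6×350×6×152 = 191.5 kN; rupture φR_n = 0.75×0.6×450×6×152 = 184.7 kN; take 184.7 kN (rupture).
Tension yield (gross): A_g = 33×6 = 198 mm². φR_n = 0.90 × 350 × 198 = 62.4 kN.
Governing: min(116.1, 184.7, 62.4) = 62.4 kN → gross-section yield.

62.4 kN (gross-section yield governs)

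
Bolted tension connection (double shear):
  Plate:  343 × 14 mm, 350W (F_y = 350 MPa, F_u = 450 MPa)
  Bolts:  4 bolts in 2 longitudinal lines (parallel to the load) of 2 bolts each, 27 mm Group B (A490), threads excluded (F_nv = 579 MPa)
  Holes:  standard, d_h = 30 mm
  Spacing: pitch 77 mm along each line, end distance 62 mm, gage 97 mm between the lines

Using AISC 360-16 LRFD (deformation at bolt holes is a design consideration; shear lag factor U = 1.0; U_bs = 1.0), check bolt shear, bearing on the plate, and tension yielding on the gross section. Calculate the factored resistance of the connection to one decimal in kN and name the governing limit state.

Bolt shear: A_b = π(27)²/4 = 572.56 mm². φR_n = 0.75 × 579 × 572.56 × 4 × 2 = 1989.1 kN.
Bearing (14 mm plate, F_u = 450 MPa): end bolts L_c = 62 − 30/2 = 47, R_n = min(1.2×47×14×450, 2.4×27×14×450) = 355.32 kN/bolt; interior L_c = 77 − 30 = 47, R_n = 355.32 kN/bolt. φR_n = 0.75 × (2×355.32 + 2×355.32) = 1066.0 kN.
Tension yield (gross): A_g = 343×14 = 4802 mm². φR_n = 0.90 × 350 × 4802 = 1512.6 kN.
Governing: min(1989.1, 1066.0, 1512.6) = 1066.0 kN → bearing.

1066.0 kN (bearing governs)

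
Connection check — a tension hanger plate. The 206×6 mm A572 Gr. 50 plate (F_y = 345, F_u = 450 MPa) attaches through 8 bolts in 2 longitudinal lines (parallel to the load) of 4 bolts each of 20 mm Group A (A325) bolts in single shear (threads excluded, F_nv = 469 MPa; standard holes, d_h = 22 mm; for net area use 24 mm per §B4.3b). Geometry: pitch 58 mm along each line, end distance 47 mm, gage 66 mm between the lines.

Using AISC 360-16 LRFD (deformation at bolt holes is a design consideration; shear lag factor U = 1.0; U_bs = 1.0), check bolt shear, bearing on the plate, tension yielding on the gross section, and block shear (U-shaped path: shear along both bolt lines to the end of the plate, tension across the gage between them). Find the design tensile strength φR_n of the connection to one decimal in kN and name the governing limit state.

383.8 kN (gross-section yield governs)

Bolt shear: A_b = π(20)²/4 = 314.16 mm². φR_n = 0.75 × 469 × 314.16 × 8 × 1 = 884.0 kN.
Bearing (6 mm plate, F_u = 450 MPa): end bolts L_c = 47 − 22/2 = 36, R_n = min(1.2×36×6×450, 2.4×20×6×450) = 116.64 kN/bolt; interior L_c = 58 − 22 = 36, R_n = 116.64 kN/bolt. φR_n = 0.75 × (2×116.64 + 6×116.64) = 699.8 kN.
Tension yield (gross): A_g = 206×6 = 1236 mm². φR_n = 0.90 × 345 × 1236 = 383.8 kN.
Block shear: shear path 2×[47+3×58] = 2×221 mm, A_gv = 2652, A_nv = 2×(221 − 3.5×24)×6 = 1644 mm²; tension across gage: (66 − 1×24)×6 = 252 mm². R_n = min(0.6×450×1644, 0.6×345×2652) + 1.0×450×252 = min(443.88, 548.96) + 113.4 = 557.28 kN. φR_n = 0.75 × 557.28 = 418.0 kN.
Governing: min(884.0, 699.8, 383.8, 418.0) = 383.8 kN → gross-section yield.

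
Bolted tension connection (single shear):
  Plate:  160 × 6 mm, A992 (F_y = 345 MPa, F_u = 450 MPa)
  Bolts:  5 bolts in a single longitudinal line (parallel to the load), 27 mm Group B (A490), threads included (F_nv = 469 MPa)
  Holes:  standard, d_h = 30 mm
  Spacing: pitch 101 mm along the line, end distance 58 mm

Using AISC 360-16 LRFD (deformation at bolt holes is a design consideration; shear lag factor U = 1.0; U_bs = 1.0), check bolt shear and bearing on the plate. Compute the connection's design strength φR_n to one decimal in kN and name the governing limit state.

Bolt shear: A_b = π(27)²/4 = 572.56 mm². φR_n = 0.75 × 469 × 572.56 × 5 × 1 = 1007.0 kN.
Bearing (6 mm plate, F_u = 450 MPa): end bolts L_c = 58 − 30/2 = 43, R_n = min(1.2×43×6×450, 2.4×27×6×450) = 139.32 kN/bolt; interior L_c = 101 − 30 = 71, R_n = 174.96 kN/bolt. φR_n = 0.75 × (1×139.32 + 4×174.96) = 629.4 kN.
Governing: min(1007.0, 629.4) = 629.4 kN → bearing.

629.4 kN (bearing governs)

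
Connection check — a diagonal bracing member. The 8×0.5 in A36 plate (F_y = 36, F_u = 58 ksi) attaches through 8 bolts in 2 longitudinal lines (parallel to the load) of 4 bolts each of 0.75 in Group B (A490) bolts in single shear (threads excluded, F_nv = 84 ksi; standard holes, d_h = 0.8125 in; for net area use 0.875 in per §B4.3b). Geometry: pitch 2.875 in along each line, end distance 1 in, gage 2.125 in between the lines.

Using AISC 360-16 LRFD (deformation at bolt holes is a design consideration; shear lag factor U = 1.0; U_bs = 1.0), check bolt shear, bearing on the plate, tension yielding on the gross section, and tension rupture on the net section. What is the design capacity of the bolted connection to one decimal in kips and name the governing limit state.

Bolt shear: A_b = π(0.75)²/4 = 0.44179 in². φR_n = 0.75 × 84 × 0.44179 × 8 × 1 = 222.7 kips.
Bearing (0.5 in plate, F_u = 58 ksi): end bolts L_c = 1 − 0.8125/2 = 0.59375, R_n = min(1.2×0.59375×0.5×58, 2.4×0.75×0.5×58) = 20.663 kips/bolt; interior L_c = 2.875 − 0.8125 = 2.0625, R_n = 52.2 kips/bolt. φR_n = 0.75 × (2×20.663 + 6×52.2) = 265.9 kips.
Tension yield (gross): A_g = 8×0.5 = 4 in². φR_n = 0.90 × 36 × 4 = 129.6 kips.
Tension rupture (net): A_n = (8 − 2×0.875)×0.5 = 3.125 in² (U = 1.0, A_e = A_n). φR_n = 0.75 × 58 × 3.125 = 135.9 kips.
Governing: min(222.7, 265.9, 129.6, 135.9) = 129.6 kips → gross-section yield.

129.6 kips (gross-section yield governs)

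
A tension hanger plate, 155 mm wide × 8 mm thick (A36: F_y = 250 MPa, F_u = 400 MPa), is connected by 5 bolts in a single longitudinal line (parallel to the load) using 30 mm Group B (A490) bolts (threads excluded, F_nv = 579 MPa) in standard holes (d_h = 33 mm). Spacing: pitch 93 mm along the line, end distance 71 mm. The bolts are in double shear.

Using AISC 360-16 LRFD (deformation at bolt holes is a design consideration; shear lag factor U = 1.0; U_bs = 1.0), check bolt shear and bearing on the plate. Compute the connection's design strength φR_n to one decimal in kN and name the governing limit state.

Bolt shear: A_b = π(30)²/4 = 706.86 mm². φR_n = 0.75 × 579 × 706.86 × 5 × 2 = 3069.5 kN.
Bearing (8 mm plate, F_u = 400 MPa): end bolts L_c = 71 − 33/2 = 54.5, R_n = min(1.2×54.5×8×400, 2.4×30×8×400) = 209.28 kN/bolt; interior L_c = 93 − 33 = 60, R_n = 230.4 kN/bolt. φR_n = 0.75 × (1×209.28 + 4×230.4) = 848.2 kN.
Governing: min(3069.5, 848.2) = 848.2 kN → bearing.

848.2 kN (bearing governs)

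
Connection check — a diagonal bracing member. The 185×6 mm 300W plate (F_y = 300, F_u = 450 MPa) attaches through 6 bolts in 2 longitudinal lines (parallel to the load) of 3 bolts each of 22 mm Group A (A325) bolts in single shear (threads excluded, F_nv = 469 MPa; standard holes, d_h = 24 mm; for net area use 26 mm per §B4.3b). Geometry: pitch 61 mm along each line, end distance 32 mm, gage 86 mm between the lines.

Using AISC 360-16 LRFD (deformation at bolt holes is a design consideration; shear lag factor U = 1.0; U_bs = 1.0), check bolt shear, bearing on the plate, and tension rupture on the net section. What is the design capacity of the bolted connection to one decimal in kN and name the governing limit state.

Bolt shear: A_b = π(22)²/4 = 380.13 mm². φR_n = 0.75 × 469 × 380.13 × 6 × 1 = 802.3 kN.
Bearing (6 mm plate, F_u = 450 MPa): end bolts L_c = 32 − 24/2 = 20, R_n = min(1.2×20×6×450, 2.4×22×6×450) = 64.8 kN/bolt; interior L_c = 61 − 24 = 37, R_n = 119.88 kN/bolt. φR_n = 0.75 × (2×64.8 + 4×119.88) = 456.8 kN.
Tension rupture (net): A_n = (185 − 2×26)×6 = 798 mm² (U = 1.0, A_e = A_n). φR_n = 0.75 × 450 × 798 = 269.3 kN.
Governing: min(802.3, 456.8, 269.3) = 269.3 kN → net-section rupture.

269.3 kN (net-section rupture governs)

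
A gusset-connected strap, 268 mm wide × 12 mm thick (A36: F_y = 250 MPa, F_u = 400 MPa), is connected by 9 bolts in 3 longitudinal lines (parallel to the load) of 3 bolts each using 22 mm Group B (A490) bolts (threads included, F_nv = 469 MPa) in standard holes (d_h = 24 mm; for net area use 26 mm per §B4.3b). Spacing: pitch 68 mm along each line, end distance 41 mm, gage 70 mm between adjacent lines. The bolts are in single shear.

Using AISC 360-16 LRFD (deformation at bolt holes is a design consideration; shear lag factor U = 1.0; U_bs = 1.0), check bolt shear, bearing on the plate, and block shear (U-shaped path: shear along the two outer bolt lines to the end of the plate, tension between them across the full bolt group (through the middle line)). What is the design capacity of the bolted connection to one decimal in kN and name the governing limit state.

794.7 kN (block shear governs)

Bolt shear: A_b = π(22)²/4 = 380.13 mm². φR_n = 0.75 × 469 × 380.13 × 9 × 1 = 1203.4 kN.
Bearing (12 mm plate, F_u = 400 MPa): end bolts L_c = 41 − 24/2 = 29, R_n = min(1.2×29×12×400, 2.4×22×12×400) = 167.04 kN/bolt; interior L_c = 68 − 24 = 44, R_n = 253.44 kN/bolt. φR_n = 0.75 × (3×167.04 + 6×253.44) = 1516.3 kN.
Block shear: shear path 2×[41+2×68] = 2×177 mm, A_gv = 4248, A_nv = 2×(177 − 2.5×26)×12 = 2688 mm²; tension across gage: (140 − 2×26)×12 = 1056 mm². R_n = min(0.6×400×2688, 0.6×250×4248) + 1.0×400×1056 = min(645.12, 637.2) + 422.4 = 1059.6 kN. φR_n = 0.75 × 1059.6 = 794.7 kN.
Governing: min(1203.4, 1516.3, 794.7) = 794.7 kN → block shear.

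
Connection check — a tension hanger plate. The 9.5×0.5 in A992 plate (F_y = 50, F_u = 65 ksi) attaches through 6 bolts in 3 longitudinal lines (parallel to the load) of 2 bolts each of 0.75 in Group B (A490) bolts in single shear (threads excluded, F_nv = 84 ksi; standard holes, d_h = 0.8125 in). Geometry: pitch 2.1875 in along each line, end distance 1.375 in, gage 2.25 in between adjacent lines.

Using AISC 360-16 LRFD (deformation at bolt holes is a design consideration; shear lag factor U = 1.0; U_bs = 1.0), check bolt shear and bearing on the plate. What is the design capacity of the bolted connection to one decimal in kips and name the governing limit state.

Bolt shear: A_b = π(0.75)²/4 = 0.44179 in². φR_n = 0.75 × 84 × 0.44179 × 6 × 1 = 167.0 kips.
Bearing (0.5 in plate, F_u = 65 ksi): end bolts L_c = 1.375 − 0.8125/2 = 0.96875, R_n = min(1.2×0.96875×0.5×65, 2.4×0.75×0.5×65) = 37.781 kips/bolt; interior L_c = 2.1875 − 0.8125 = 1.375, R_n = 53.625 kips/bolt. φR_n = 0.75 × (3×37.781 + 3×53.625) = 205.7 kips.
Governing: min(167.0, 205.7) = 167.0 kips → bolt shear.

167.0 kips (bolt shear governs)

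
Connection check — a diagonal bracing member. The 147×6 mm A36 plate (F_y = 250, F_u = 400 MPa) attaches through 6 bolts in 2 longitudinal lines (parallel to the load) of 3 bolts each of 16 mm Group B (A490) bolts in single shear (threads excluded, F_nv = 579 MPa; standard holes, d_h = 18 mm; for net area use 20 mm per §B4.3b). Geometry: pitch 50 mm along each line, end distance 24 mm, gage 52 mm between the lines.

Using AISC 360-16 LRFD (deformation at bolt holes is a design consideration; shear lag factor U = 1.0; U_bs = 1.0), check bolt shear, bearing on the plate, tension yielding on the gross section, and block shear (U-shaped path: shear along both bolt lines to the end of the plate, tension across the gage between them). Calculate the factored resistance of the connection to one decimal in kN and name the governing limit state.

198.5 kN (gross-section yield governs)

Bolt shear: A_b = π(16)²/4 = 201.06 mm². φR_n = 0.75 × 579 × 201.06 × 6 × 1 = 523.9 kN.
Bearing (6 mm plate, F_u = 400 MPa): end bolts L_c = 24 − 18/2 = 15, R_n = min(1.2×15×6×400, 2.4×16×6×400) = 43.2 kN/bolt; interior L_c = 50 − 18 = 32, R_n = 92.16 kN/bolt. φR_n = 0.75 × (2×43.2 + 4×92.16) = 341.3 kN.
Tension yield (gross): A_g = 147×6 = 882 mm². φR_n = 0.90 × 250 × 882 = 198.5 kN.
Block shear: shear path 2×[24+2×50] = 2×124 mm, A_gv = 1488, A_nv = 2×(124 − 2.5×20)×6 = 888 mm²; tension across gage: (52 − 1×20)×6 = 192 mm². R_n = min(0.6×400×888, 0.6×250×1488) + 1.0×400×192 = min(213.12, 223.2) + 76.8 = 289.92 kN. φR_n = 0.75 × 289.92 = 217.4 kN.
Governing: min(523.9, 341.3, 198.5, 217.4) = 198.5 kN → gross-section yield.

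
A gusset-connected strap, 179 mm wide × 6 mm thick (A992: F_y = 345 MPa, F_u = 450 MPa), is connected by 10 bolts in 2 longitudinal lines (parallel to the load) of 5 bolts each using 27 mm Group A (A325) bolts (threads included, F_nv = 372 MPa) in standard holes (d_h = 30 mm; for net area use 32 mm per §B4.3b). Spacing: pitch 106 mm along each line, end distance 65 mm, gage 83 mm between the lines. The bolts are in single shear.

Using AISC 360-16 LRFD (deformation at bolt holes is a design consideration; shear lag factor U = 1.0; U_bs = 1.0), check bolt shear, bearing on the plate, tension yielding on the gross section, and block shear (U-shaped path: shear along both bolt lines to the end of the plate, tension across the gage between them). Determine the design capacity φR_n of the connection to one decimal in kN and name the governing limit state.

Bolt shear: A_b = π(27)²/4 = 572.56 mm². φR_n = 0.75 × 372 × 572.56 × 10 × 1 = 1597.4 kN.
Bearing (6 mm plate, F_u = 450 MPa): end bolts L_c = 65 − 30/2 = 50, R_n = min(1.2×50×6×450, 2.4×27×6×450) = 162 kN/bolt; interior L_c = 106 − 30 = 76, R_n = 174.96 kN/bolt. φR_n = 0.75 × (2×162 + 8×174.96) = 1292.8 kN.
Tension yield (gross): A_g = 179×6 = 1074 mm². φR_n = 0.90 × 345 × 1074 = 333.5 kN.
Block shear: shear path 2×[65+4×106] = 2×489 mm, A_gv = 5868, A_nv = 2×(489 − 4.5×32)×6 = 4140 mm²; tension across gage: (83 − 1×32)×6 = 306 mm². R_n = min(0.6×450×4140, 0.6×345×5868) + 1.0×450×306 = min(1117.8, 1214.7) + 137.7 = 1255.5 kN. φR_n = 0.75 × 1255.5 = 941.6 kN.
Governing: min(1597.4, 1292.8, 333.5, 941.6) = 333.5 kN → gross-section yield.

333.5 kN (gross-section yield governs)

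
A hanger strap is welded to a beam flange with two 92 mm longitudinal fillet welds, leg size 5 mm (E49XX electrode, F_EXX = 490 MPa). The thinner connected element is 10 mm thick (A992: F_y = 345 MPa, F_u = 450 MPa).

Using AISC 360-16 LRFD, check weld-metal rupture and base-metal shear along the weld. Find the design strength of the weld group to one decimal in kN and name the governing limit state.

143.4 kN (weld metal governs)

Weld metal: throat = 0.707×5 = 3.535 mm, L = 2×92 = 184 mm. φR_n = 0.75 × 0.6 × 490 × 3.535 × 184 = 143.4 kN.
Base metal shear (10 mm plate): yield φR_n = 1.0×0.6×345×10×184 = 380.9 kN; rupture φR_n = 0.75×0.6×450×10×184 = 372.6 kN; take 372.6 kN (rupture).
Governing: min(143.4, 372.6) = 143.4 kN → weld metal.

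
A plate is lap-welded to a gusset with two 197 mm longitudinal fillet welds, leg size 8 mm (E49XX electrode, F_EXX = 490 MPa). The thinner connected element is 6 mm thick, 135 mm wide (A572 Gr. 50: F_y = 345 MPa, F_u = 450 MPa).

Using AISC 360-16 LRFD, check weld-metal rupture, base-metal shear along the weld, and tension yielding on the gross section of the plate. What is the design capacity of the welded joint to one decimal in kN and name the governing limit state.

Weld metal: throat = 0.707×8 = 5.656 mm, L = 2×197 = 394 mm. φR_n = 0.75 × 0.6 × 490 × 5.656 × 394 = 491.4 kN.
Base metal shear (6 mm plate): yield φR_n = 1.0×0.6×345×6×394 = 489.3 kN; rupture φR_n = 0.75×0.6×450×6×394 = 478.7 kN; take 478.7 kN (rupture).
Tension yield (gross): A_g = 135×6 = 810 mm². φR_n = 0.90 × 345 × 810 = 251.5 kN.
Governing: min(491.4, 478.7, 251.5) = 251.5 kN → gross-section yield.

251.5 kN (gross-section yield governs)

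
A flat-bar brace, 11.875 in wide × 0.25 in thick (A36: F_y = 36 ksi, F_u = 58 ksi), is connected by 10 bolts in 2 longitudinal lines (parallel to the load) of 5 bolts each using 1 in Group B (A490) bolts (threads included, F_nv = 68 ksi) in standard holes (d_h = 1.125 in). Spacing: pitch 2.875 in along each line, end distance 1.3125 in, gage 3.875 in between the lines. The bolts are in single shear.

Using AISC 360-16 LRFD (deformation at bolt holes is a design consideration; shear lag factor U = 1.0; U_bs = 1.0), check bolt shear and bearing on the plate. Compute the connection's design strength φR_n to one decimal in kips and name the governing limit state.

202.3 kips (bearing governs)

Bolt shear: A_b = π(1)²/4 = 0.7854 in². φR_n = 0.75 × 68 × 0.7854 × 10 × 1 = 400.6 kips.
Bearing (0.25 in plate, F_u = 58 ksi): end bolts L_c = 1.3125 − 1.125/2 = 0.75, R_n = min(1.2×0.75×0.25×58, 2.4×1×0.25×58) = 13.05 kips/bolt; interior L_c = 2.875 − 1.125 = 1.75, R_n = 30.45 kips/bolt. φR_n = 0.75 × (2×13.05 + 8×30.45) = 202.3 kips.
Governing: min(400.6, 202.3) = 202.3 kips → bearing.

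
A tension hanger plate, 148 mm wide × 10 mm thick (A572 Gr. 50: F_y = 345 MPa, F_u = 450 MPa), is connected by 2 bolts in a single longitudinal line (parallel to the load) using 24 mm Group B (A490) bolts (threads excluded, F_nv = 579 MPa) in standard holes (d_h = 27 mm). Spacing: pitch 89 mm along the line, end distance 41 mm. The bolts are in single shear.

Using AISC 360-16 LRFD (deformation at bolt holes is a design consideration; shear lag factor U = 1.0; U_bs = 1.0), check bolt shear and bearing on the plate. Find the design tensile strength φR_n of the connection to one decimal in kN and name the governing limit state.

Bolt shear: A_b = π(24)²/4 = 452.39 mm². φR_n = 0.75 × 579 × 452.39 × 2 × 1 = 392.9 kN.
Bearing (10 mm plate, F_u = 450 MPa): end bolts L_c = 41 − 27/2 = 27.5, R_n = min(1.2×27.5×10×450, 2.4×24×10×450) = 148.5 kN/bolt; interior L_c = 89 − 27 = 62, R_n = 259.2 kN/bolt. φR_n = 0.75 × (1×148.5 + 1×259.2) = 305.8 kN.
Governing: min(392.9, 305.8) = 305.8 kN → bearing.

305.8 kN (bearing governs)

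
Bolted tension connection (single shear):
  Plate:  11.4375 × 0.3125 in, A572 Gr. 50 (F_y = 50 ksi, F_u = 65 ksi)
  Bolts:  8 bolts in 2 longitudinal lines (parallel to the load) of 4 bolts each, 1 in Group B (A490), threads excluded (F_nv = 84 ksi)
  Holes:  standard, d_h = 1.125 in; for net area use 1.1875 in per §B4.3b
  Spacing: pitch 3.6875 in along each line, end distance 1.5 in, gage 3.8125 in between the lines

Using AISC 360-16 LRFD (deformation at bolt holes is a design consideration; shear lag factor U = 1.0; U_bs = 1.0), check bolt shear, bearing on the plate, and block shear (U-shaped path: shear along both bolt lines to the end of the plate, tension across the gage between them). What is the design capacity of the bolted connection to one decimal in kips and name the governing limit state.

193.7 kips (block shear governs)

Bolt shear: A_b = π(1)²/4 = 0.7854 in². φR_n = 0.75 × 84 × 0.7854 × 8 × 1 = 395.8 kips.
Bearing (0.3125 in plate, F_u = 65 ksi): end bolts L_c = 1.5 − 1.125/2 = 0.9375, R_n = min(1.2×0.9375×0.3125×65, 2.4×1×0.3125×65) = 22.852 kips/bolt; interior L_c = 3.6875 − 1.125 = 2.5625, R_n = 48.75 kips/bolt. φR_n = 0.75 × (2×22.852 + 6×48.75) = 253.7 kips.
Block shear: shear path 2×[1.5+3×3.6875] = 2×12.5625 in, A_gv = 7.8516, A_nv = 2×(12.5625 − 3.5×1.1875)×0.3125 = 5.2539 in²; tension across gage: (3.8125 − 1×1.1875)×0.3125 = 0.82031 in². R_n = min(0.6×65×5.2539, 0.6×50×7.8516) + 1.0×65×0.82031 = min(204.9, 235.55) + 53.32 = 258.22 kips. φR_n = 0.75 × 258.22 = 193.7 kips.
Governing: min(395.8, 253.7, 193.7) = 193.7 kips → block shear.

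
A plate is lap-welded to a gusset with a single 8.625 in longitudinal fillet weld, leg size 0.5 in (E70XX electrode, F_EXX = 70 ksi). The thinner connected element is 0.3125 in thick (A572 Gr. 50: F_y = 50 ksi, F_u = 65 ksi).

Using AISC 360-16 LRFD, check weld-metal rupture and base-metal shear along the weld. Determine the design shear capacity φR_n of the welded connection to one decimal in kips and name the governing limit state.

Weld metal: throat = 0.707×0.5 = 0.3535 in, L = 8.625 in. φR_n = 0.75 × 0.6 × 70 × 0.3535 × 8.625 = 96.0 kips.
Base metal shear (0.3125 in plate): yield φR_n = 1.0×0.6×50×0.3125×8.625 = 80.9 kips; rupture φR_n = 0.75×0.6×65×0.3125×8.625 = 78.8 kips; take 78.8 kips (rupture).
Governing: min(96.0, 78.8) = 78.8 kips → base-metal shear.

78.8 kips (base-metal shear governs)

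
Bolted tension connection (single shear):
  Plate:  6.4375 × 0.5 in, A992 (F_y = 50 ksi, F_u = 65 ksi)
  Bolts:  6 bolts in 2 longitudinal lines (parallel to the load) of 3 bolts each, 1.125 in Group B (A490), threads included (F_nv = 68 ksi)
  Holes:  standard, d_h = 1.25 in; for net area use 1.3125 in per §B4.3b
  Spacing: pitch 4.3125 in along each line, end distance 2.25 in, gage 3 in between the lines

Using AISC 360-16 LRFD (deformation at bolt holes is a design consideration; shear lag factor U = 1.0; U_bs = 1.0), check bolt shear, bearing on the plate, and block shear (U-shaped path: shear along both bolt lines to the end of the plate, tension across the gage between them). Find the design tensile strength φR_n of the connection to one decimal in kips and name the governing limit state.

Bolt shear: A_b = π(1.125)²/4 = 0.99402 in². φR_n = 0.75 × 68 × 0.99402 × 6 × 1 = 304.2 kips.
Bearing (0.5 in plate, F_u = 65 ksi): end bolts L_c = 2.25 − 1.25/2 = 1.625, R_n = min(1.2×1.625×0.5×65, 2.4×1.125×0.5×65) = 63.375 kips/bolt; interior L_c = 4.3125 − 1.25 = 3.0625, R_n = 87.75 kips/bolt. φR_n = 0.75 × (2×63.375 + 4×87.75) = 358.3 kips.
Block shear: shear path 2×[2.25+2×4.3125] = 2×10.875 in, A_gv = 10.875, A_nv = 2×(10.875 − 2.5×1.3125)×0.5 = 7.5938 in²; tension across gage: (3 − 1×1.3125)×0.5 = 0.84375 in². R_n = min(0.6×65×7.5938, 0.6×50×10.875) + 1.0×65×0.84375 = min(296.16, 326.25) + 54.844 = 351 kips. φR_n = 0.75 × 351 = 263.3 kips.
Governing: min(304.2, 358.3, 263.3) = 263.3 kips → block shear.

263.3 kips (block shear governs)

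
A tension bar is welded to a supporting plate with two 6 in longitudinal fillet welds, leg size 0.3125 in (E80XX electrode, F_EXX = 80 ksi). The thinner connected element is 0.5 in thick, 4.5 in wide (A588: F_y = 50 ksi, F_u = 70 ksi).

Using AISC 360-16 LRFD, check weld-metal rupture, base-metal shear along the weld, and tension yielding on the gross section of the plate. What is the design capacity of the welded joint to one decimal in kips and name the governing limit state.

Weld metal: throat = 0.707×0.3125 = 0.22094 in, L = 2×6 = 12 in. φR_n = 0.75 × 0.6 × 80 × 0.22094 × 12 = 95.4 kips.
Base metal shear (0.5 in plate): yield φR_n = 1.0×0.6×50×0.5×12 = 180.0 kips; rupture φR_n = 0.75×0.6×70×0.5×12 = 189.0 kips; take 180.0 kips (yield).
Tension yield (gross): A_g = 4.5×0.5 = 2.25 in². φR_n = 0.90 × 50 × 2.25 = 101.3 kips.
Governing: min(95.4, 180.0, 101.3) = 95.4 kips → weld metal.

95.4 kips (weld metal governs)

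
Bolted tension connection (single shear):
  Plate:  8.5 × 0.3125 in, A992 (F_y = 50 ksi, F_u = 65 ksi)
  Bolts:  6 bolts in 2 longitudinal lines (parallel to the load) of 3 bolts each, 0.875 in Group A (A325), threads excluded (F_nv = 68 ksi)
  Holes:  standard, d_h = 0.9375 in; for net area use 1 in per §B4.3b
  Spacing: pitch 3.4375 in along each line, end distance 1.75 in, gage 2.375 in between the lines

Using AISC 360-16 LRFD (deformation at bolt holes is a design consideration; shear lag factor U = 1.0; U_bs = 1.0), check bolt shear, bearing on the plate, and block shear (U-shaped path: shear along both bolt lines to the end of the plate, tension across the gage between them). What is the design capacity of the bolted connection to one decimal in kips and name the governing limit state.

132.9 kips (block shear governs)

Bolt shear: A_b = π(0.875)²/4 = 0.60132 in². φR_n = 0.75 × 68 × 0.60132 × 6 × 1 = 184.0 kips.
Bearing (0.3125 in plate, F_u = 65 ksi): end bolts L_c = 1.75 − 0.9375/2 = 1.28125, R_n = min(1.2×1.28125×0.3125×65, 2.4×0.875×0.3125×65) = 31.23 kips/bolt; interior L_c = 3.4375 − 0.9375 = 2.5, R_n = 42.656 kips/bolt. φR_n = 0.75 × (2×31.23 + 4×42.656) = 174.8 kips.
Block shear: shear path 2×[1.75+2×3.4375] = 2×8.625 in, A_gv = 5.3906, A_nv = 2×(8.625 − 2.5×1)×0.3125 = 3.8281 in²; tension across gage: (2.375 − 1×1)×0.3125 = 0.42969 in². R_n = min(0.6×65×3.8281, 0.6×50×5.3906) + 1.0×65×0.42969 = min(149.3, 161.72) + 27.93 = 177.23 kips. φR_n = 0.75 × 177.23 = 132.9 kips.
Governing: min(184.0, 174.8, 132.9) = 132.9 kips → block shear.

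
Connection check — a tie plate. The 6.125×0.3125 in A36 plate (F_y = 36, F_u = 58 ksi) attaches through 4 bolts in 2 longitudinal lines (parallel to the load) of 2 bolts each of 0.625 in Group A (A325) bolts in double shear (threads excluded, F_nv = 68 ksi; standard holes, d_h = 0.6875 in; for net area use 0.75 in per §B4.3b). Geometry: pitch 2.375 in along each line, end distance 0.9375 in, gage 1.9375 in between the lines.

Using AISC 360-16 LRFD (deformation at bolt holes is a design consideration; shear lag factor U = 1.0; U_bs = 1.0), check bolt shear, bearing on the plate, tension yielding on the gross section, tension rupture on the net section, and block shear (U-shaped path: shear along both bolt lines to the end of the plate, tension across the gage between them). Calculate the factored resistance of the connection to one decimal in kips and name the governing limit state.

49.7 kips (block shear governs)

Bolt shear: A_b = π(0.625)²/4 = 0.3068 in². φR_n = 0.75 × 68 × 0.3068 × 4 × 2 = 125.2 kips.
Bearing (0.3125 in plate, F_u = 58 ksi): end bolts L_c = 0.9375 − 0.6875/2 = 0.59375, R_n = min(1.2×0.59375×0.3125×58, 2.4×0.625×0.3125×58) = 12.914 kips/bolt; interior L_c = 2.375 − 0.6875 = 1.6875, R_n = 27.188 kips/bolt. φR_n = 0.75 × (2×12.914 + 2×27.188) = 60.2 kips.
Tension yield (gross): A_g = 6.125×0.3125 = 1.9141 in². φR_n = 0.90 × 36 × 1.9141 = 62.0 kips.
Tension rupture (net): A_n = (6.125 − 2×0.75)×0.3125 = 1.4453 in² (U = 1.0, A_e = A_n). φR_n = 0.75 × 58 × 1.4453 = 62.9 kips.
Block shear: shear path 2×[0.9375+1×2.375] = 2×3.3125 in, A_gv = 2.0703, A_nv = 2×(3.3125 − 1.5×0.75)×0.3125 = 1.3672 in²; tension across gage: (1.9375 − 1×0.75)×0.3125 = 0.37109 in². R_n = min(0.6×58×1.3672, 0.6×36×2.0703) + 1.0×58×0.37109 = min(47.579, 44.718) + 21.523 = 66.241 kips. φR_n = 0.75 × 66.241 = 49.7 kips.
Governing: min(125.2, 60.2, 62.0, 62.9, 49.7) = 49.7 kips → block shear.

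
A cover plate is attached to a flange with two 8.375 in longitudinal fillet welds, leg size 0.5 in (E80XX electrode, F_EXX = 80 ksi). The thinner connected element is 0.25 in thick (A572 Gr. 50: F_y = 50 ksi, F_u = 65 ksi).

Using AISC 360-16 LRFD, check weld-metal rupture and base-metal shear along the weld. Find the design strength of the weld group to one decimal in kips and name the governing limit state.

Weld metal: throat = 0.707×0.5 = 0.3535 in, L = 2×8.375 = 16.75 in. φR_n = 0.75 × 0.6 × 80 × 0.3535 × 16.75 = 213.2 kips.
Base metal shear (0.25 in plate): yield φR_n = 1.0×0.6×50×0.25×16.75 = 125.6 kips; rupture φR_n = 0.75×0.6×65×0.25×16.75 = 122.5 kips; take 122.5 kips (rupture).
Governing: min(213.2, 122.5) = 122.5 kips → base-metal shear.

122.5 kips (base-metal shear governs)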